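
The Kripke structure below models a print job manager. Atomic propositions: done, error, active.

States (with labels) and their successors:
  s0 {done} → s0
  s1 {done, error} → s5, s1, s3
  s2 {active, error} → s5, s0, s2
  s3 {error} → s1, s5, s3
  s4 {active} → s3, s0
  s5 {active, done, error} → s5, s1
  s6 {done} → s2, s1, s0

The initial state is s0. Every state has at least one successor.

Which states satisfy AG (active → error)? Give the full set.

{s0, s1, s2, s3, s5, s6}

States satisfying active → error: {s0, s1, s2, s3, s5, s6}.
States satisfying AG (active → error): {s0, s1, s2, s3, s5, s6}.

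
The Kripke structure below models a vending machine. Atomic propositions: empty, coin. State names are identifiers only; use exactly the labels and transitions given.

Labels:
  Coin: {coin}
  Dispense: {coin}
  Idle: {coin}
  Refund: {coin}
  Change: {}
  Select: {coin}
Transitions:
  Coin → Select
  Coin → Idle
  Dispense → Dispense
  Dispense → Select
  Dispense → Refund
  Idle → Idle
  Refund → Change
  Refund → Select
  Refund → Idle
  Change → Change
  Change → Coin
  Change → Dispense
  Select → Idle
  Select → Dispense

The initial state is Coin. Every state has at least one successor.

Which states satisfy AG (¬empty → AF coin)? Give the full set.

{Idle}

States satisfying ¬empty → AF coin: {Coin, Dispense, Idle, Refund, Select}.
States satisfying AG (¬empty → AF coin): {Idle}.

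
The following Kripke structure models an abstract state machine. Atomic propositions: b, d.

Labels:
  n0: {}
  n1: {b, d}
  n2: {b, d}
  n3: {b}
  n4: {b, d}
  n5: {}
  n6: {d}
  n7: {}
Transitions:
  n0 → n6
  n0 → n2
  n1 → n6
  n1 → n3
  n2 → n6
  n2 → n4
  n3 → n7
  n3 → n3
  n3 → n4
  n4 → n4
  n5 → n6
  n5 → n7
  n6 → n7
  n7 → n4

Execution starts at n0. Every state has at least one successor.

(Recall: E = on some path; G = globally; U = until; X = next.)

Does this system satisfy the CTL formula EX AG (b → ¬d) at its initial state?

Does not hold

States satisfying AG (b → ¬d): ∅.
States satisfying EX AG (b → ¬d): ∅.
No suitable path/successor from n0 witnesses the formula.
n0 ∉ Sat(EX AG (b → ¬d)).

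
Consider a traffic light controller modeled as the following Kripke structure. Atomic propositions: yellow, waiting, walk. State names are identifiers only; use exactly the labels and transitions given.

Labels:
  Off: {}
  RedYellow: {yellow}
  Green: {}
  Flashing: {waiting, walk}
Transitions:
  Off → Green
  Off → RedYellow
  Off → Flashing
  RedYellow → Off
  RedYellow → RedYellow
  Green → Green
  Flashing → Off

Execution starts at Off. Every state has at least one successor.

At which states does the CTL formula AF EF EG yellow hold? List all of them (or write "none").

States satisfying EF EG yellow: {Off, RedYellow, Flashing}.
States satisfying AF EF EG yellow: {Off, RedYellow, Flashing}.

{Off, RedYellow, Flashing}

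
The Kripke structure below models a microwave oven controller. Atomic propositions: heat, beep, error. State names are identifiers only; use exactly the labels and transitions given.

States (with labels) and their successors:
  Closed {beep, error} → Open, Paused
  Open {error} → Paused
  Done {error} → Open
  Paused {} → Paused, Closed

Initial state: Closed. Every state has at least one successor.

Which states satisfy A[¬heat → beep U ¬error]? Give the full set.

States satisfying ¬heat → beep: {Closed}.
States satisfying ¬error: {Paused}.
States satisfying A[¬heat → beep U ¬error]: {Paused}.

{Paused}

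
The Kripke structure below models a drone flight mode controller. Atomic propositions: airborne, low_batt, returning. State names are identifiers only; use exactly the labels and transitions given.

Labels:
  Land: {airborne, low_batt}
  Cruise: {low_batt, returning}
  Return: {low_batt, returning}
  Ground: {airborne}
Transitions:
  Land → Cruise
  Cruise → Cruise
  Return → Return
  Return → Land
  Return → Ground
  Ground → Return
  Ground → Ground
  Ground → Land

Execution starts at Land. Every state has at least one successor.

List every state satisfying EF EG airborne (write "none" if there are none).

States satisfying EG airborne: {Ground}.
States satisfying EF EG airborne: {Return, Ground}.

{Return, Ground}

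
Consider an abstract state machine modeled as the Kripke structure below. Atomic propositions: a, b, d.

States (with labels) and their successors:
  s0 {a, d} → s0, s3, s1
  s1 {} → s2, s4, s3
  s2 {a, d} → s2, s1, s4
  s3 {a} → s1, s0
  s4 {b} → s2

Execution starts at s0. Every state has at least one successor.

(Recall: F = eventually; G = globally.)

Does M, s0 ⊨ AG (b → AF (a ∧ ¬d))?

States satisfying b → AF (a ∧ ¬d): {s0, s1, s2, s3}.
States satisfying AG (b → AF (a ∧ ¬d)): ∅.
s4 is reachable from s0 and violates b → AF (a ∧ ¬d), so AG fails at s0.
s0 ∉ Sat(AG (b → AF (a ∧ ¬d))).

No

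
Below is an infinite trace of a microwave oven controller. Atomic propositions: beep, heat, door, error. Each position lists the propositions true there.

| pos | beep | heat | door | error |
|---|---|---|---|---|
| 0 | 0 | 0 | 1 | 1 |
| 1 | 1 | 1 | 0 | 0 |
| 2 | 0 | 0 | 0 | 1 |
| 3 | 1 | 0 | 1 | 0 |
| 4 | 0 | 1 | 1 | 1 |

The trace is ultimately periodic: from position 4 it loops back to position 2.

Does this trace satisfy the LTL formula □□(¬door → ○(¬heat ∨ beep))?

□(¬door → ○(¬heat ∨ beep)) holds at every position 0..4, and those are all positions ever visited, so □□(¬door → ○(¬heat ∨ beep)) holds.

Holds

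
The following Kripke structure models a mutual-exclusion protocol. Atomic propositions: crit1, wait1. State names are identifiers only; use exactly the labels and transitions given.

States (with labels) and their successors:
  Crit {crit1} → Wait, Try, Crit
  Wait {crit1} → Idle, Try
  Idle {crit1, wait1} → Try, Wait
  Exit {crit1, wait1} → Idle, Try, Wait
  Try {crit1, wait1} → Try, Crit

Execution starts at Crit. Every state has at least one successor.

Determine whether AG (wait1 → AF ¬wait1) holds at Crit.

States satisfying wait1 → AF ¬wait1: {Crit, Wait}.
States satisfying AG (wait1 → AF ¬wait1): ∅.
Idle is reachable from Crit and violates wait1 → AF ¬wait1, so AG fails at Crit.
Crit ∉ Sat(AG (wait1 → AF ¬wait1)).

Does not hold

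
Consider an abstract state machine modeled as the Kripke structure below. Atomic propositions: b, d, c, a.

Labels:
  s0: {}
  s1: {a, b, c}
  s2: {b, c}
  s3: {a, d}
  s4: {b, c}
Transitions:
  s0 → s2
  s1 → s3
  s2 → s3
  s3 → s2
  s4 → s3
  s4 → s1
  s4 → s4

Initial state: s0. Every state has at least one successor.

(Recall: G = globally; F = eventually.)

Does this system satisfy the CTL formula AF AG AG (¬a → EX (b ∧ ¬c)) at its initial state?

States satisfying AG AG (¬a → EX (b ∧ ¬c)): ∅.
States satisfying AF AG AG (¬a → EX (b ∧ ¬c)): ∅.
There is a path from s0 along which AG AG (¬a → EX (b ∧ ¬c)) never holds.
s0 ∉ Sat(AF AG AG (¬a → EX (b ∧ ¬c))).

No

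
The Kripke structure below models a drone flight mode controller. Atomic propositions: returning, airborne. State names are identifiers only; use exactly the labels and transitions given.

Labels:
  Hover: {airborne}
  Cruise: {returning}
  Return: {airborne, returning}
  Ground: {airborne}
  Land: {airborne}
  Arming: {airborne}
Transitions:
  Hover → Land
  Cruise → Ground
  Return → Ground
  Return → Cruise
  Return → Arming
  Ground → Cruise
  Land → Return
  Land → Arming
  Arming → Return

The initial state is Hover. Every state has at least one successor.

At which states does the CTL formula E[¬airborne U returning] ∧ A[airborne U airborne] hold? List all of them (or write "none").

States satisfying ¬airborne: {Cruise}.
States satisfying returning: {Cruise, Return}.
States satisfying E[¬airborne U returning]: {Cruise, Return}.
States satisfying airborne: {Hover, Return, Ground, Land, Arming}.
States satisfying A[airborne U airborne]: {Hover, Return, Ground, Land, Arming}.
States satisfying E[¬airborne U returning] ∧ A[airborne U airborne]: {Return}.

{Return}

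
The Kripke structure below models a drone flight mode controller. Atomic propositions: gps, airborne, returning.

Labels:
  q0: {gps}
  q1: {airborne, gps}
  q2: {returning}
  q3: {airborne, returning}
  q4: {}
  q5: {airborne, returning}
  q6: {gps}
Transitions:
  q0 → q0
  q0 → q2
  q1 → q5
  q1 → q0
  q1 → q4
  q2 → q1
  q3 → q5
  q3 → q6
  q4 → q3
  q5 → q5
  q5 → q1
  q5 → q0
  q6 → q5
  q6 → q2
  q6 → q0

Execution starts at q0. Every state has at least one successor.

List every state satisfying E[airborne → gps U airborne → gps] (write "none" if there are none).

States satisfying airborne → gps: {q0, q1, q2, q4, q6}.
States satisfying E[airborne → gps U airborne → gps]: {q0, q1, q2, q4, q6}.

{q0, q1, q2, q4, q6}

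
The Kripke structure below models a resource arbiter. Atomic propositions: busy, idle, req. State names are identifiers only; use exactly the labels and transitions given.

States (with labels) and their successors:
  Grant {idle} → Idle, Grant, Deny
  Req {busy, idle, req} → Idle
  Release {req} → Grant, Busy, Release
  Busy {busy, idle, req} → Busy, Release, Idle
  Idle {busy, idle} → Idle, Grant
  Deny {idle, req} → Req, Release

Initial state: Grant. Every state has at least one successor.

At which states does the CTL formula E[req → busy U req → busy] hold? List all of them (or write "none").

{Grant, Req, Busy, Idle}

States satisfying req → busy: {Grant, Req, Busy, Idle}.
States satisfying E[req → busy U req → busy]: {Grant, Req, Busy, Idle}.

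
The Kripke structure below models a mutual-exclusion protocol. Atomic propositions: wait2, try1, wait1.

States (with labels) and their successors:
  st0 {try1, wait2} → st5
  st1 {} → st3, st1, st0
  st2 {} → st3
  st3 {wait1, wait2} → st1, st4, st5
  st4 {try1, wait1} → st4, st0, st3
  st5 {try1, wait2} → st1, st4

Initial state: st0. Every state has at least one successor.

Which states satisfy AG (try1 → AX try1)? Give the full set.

States satisfying try1 → AX try1: {st0, st1, st2, st3}.
States satisfying AG (try1 → AX try1): ∅.

none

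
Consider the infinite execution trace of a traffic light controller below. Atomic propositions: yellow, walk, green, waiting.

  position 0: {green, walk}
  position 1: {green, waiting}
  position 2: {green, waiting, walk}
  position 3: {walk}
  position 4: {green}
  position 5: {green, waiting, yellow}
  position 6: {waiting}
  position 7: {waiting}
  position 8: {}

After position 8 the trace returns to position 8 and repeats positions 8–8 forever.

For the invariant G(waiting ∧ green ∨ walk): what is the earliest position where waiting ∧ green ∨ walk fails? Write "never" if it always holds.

Check waiting ∧ green ∨ walk at each position in order: 0 ✓, 1 ✓, 2 ✓, 3 ✓.
At position 4 the labels are {green}, so waiting ∧ green ∨ walk is false there. This is the first violation.

4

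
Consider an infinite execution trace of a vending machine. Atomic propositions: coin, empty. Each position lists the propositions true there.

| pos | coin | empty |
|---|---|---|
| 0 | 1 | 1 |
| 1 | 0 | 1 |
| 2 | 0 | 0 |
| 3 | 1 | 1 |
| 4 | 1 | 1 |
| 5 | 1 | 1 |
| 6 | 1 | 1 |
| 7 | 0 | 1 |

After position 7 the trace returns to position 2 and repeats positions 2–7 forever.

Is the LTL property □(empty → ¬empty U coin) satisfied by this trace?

empty → ¬empty U coin must hold at every position from 0 onward. It fails at position 1, so □(empty → ¬empty U coin) is false.
Positions where empty holds: 0, 1, 3, 4, 5, 6, 7.
Check ¬empty U coin at each: 0→ok, 1→fails, 3→ok, 4→ok, 5→ok, 6→ok, 7→fails.

No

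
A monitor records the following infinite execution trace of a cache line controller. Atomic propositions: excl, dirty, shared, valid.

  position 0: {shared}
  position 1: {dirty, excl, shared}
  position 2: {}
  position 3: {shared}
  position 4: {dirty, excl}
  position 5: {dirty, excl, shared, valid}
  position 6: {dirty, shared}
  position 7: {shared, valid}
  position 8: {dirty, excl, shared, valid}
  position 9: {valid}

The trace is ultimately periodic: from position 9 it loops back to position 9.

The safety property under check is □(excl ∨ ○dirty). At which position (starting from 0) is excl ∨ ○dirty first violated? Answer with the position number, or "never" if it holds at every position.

Check excl ∨ ○dirty at each position in order: 0 ✓, 1 ✓.
At position 2 the labels are {} and the next position 3 has {shared}, so excl ∨ ○dirty is false there. This is the first violation.

2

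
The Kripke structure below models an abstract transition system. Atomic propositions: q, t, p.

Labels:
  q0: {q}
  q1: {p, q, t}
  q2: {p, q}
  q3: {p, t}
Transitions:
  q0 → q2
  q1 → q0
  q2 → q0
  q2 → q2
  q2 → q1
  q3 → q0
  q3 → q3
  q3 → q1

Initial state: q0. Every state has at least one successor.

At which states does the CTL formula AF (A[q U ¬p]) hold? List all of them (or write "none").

{q0, q1}

States satisfying A[q U ¬p]: {q0, q1}.
States satisfying AF (A[q U ¬p]): {q0, q1}.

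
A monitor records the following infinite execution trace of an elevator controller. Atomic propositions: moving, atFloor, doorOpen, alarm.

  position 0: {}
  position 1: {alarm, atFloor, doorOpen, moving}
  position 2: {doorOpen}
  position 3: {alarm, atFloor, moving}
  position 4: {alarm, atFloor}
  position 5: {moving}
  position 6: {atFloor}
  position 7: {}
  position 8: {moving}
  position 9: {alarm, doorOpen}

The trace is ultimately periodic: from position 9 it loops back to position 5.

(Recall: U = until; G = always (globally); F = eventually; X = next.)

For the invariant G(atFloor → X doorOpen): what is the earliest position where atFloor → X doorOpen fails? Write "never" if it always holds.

3

Check atFloor → X doorOpen at each position in order: 0 ✓, 1 ✓, 2 ✓.
At position 3 the labels are {alarm, atFloor, moving} and the next position 4 has {alarm, atFloor}, so atFloor → X doorOpen is false there. This is the first violation.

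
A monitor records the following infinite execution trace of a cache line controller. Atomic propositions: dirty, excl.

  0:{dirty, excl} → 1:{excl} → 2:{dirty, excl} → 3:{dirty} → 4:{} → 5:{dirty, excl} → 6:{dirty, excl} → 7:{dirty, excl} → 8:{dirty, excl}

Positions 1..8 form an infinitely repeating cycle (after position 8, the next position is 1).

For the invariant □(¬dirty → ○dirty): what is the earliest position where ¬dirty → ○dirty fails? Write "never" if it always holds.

¬dirty → ○dirty holds at every position 0..8, and those are all the positions the trace ever visits, so the invariant □(¬dirty → ○dirty) is never violated.

never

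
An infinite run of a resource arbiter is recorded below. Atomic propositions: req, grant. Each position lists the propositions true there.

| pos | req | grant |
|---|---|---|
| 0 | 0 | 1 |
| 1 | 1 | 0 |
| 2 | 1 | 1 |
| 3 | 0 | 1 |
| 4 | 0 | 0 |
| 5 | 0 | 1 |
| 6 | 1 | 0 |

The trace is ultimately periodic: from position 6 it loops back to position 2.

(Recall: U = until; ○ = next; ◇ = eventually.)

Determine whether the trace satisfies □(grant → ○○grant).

grant → ○○grant must hold at every position from 0 onward. It fails at position 2, so □(grant → ○○grant) is false.
Positions where grant holds: 0, 2, 3, 5.
Check ○○grant at each: 0→ok, 2→fails, 3→ok, 5→ok.

No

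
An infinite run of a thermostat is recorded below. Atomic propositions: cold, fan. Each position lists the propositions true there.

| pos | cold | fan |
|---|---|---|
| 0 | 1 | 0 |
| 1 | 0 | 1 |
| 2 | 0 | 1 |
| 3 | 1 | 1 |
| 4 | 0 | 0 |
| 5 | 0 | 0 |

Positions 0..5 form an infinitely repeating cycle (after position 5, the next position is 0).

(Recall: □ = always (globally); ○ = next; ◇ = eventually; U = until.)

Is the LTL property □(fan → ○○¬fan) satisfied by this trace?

fan → ○○¬fan must hold at every position from 0 onward. It fails at position 1, so □(fan → ○○¬fan) is false.
Positions where fan holds: 1, 2, 3.
Check ○○¬fan at each: 1→fails, 2→ok, 3→ok.

Violated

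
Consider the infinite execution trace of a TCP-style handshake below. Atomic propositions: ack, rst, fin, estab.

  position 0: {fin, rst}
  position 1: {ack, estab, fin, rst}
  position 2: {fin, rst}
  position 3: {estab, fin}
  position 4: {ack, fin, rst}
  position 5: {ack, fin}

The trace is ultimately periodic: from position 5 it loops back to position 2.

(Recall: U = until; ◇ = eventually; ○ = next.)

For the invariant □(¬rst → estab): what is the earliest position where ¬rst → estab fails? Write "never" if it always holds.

5

Check ¬rst → estab at each position in order: 0 ✓, 1 ✓, 2 ✓, 3 ✓, 4 ✓.
At position 5 the labels are {ack, fin}, so ¬rst → estab is false there. This is the first violation.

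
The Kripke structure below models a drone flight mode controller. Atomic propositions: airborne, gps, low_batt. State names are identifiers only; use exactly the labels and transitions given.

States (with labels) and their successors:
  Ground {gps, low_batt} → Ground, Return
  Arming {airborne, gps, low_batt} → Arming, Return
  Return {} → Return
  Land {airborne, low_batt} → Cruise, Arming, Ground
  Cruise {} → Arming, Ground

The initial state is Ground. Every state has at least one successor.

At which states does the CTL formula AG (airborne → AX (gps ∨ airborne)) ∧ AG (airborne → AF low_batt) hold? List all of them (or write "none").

States satisfying airborne → AX (gps ∨ airborne): {Ground, Return, Cruise}.
States satisfying AG (airborne → AX (gps ∨ airborne)): {Ground, Return}.
States satisfying airborne → AF low_batt: {Ground, Arming, Return, Land, Cruise}.
States satisfying AG (airborne → AF low_batt): {Ground, Arming, Return, Land, Cruise}.
States satisfying AG (airborne → AX (gps ∨ airborne)) ∧ AG (airborne → AF low_batt): {Ground, Return}.

{Ground, Return}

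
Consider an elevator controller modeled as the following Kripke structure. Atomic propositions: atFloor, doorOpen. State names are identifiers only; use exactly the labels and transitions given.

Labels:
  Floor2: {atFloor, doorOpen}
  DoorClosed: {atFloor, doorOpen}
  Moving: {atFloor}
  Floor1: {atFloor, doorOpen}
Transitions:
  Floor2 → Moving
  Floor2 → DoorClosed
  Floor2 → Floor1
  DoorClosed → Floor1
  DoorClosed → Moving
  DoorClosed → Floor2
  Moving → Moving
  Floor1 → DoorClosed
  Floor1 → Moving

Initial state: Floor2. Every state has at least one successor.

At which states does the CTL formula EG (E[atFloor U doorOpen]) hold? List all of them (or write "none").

{Floor2, DoorClosed, Floor1}

States satisfying E[atFloor U doorOpen]: {Floor2, DoorClosed, Floor1}.
States satisfying EG (E[atFloor U doorOpen]): {Floor2, DoorClosed, Floor1}.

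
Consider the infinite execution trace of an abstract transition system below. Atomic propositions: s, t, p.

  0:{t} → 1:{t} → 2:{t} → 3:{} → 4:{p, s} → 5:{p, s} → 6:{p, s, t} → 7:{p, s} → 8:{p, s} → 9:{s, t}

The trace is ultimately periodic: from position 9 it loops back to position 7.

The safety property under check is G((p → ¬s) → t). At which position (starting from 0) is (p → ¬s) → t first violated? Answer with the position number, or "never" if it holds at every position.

Check (p → ¬s) → t at each position in order: 0 ✓, 1 ✓, 2 ✓.
At position 3 the labels are {}, so (p → ¬s) → t is false there. This is the first violation.

3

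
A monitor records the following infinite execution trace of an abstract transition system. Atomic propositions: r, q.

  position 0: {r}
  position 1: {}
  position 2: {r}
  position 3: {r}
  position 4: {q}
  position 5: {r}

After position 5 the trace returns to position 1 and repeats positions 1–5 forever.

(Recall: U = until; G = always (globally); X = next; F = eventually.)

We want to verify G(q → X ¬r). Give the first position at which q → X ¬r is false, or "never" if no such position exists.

4

Check q → X ¬r at each position in order: 0 ✓, 1 ✓, 2 ✓, 3 ✓.
At position 4 the labels are {q} and the next position 5 has {r}, so q → X ¬r is false there. This is the first violation.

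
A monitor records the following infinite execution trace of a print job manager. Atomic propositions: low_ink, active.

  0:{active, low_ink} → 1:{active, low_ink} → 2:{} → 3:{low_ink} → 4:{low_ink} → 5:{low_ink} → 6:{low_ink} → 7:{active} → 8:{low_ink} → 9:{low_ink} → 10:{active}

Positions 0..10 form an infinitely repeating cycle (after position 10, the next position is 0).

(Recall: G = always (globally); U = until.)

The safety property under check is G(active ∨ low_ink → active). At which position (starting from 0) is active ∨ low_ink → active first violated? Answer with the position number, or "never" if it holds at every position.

3

Check active ∨ low_ink → active at each position in order: 0 ✓, 1 ✓, 2 ✓.
At position 3 the labels are {low_ink}, so active ∨ low_ink → active is false there. This is the first violation.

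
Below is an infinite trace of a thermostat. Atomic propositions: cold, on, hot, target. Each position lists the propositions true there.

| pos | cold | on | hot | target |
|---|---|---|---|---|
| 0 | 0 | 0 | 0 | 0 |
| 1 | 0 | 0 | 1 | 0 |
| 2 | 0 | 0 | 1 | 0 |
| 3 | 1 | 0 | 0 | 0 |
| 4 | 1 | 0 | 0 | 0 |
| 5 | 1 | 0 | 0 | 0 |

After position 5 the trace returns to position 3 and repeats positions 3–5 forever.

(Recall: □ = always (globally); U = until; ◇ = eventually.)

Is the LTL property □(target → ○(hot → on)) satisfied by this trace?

Yes

target → ○(hot → on) holds at every position 0..5, and those are all positions ever visited, so □(target → ○(hot → on)) holds.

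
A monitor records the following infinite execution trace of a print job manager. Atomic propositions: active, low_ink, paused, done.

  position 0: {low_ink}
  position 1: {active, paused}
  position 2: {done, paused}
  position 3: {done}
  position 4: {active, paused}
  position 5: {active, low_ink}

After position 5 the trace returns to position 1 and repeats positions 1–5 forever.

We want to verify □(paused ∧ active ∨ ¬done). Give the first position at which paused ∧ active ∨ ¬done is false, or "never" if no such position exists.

2

Check paused ∧ active ∨ ¬done at each position in order: 0 ✓, 1 ✓.
At position 2 the labels are {done, paused}, so paused ∧ active ∨ ¬done is false there. This is the first violation.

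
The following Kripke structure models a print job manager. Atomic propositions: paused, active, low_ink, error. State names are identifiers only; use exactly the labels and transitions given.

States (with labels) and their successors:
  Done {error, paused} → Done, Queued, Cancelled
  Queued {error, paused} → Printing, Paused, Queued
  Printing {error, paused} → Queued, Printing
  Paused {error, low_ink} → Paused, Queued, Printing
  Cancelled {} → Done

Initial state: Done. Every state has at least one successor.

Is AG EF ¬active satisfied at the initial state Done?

States satisfying EF ¬active: {Done, Queued, Printing, Paused, Cancelled}.
States satisfying AG EF ¬active: {Done, Queued, Printing, Paused, Cancelled}.
Every state reachable from Done satisfies EF ¬active.
Done ∈ Sat(AG EF ¬active).

Satisfied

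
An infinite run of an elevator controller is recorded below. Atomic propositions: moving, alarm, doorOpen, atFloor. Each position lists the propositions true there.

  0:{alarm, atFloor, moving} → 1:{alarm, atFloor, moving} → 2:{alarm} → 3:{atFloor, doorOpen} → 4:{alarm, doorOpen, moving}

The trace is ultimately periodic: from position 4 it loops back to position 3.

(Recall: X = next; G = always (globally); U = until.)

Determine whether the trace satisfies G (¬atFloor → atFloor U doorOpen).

No

¬atFloor → atFloor U doorOpen must hold at every position from 0 onward. It fails at position 2, so G (¬atFloor → atFloor U doorOpen) is false.
Positions where ¬atFloor holds: 2, 4.
Check atFloor U doorOpen at each: 2→fails, 4→ok.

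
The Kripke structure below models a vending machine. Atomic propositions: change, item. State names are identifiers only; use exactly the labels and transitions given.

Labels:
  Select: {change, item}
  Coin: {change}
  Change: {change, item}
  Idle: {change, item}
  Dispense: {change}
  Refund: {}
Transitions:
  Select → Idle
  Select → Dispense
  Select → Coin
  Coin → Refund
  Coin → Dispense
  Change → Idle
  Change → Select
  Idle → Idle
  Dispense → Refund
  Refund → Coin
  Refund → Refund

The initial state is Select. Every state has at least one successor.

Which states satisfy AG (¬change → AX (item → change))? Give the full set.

States satisfying ¬change → AX (item → change): {Select, Coin, Change, Idle, Dispense, Refund}.
States satisfying AG (¬change → AX (item → change)): {Select, Coin, Change, Idle, Dispense, Refund}.

{Select, Coin, Change, Idle, Dispense, Refund}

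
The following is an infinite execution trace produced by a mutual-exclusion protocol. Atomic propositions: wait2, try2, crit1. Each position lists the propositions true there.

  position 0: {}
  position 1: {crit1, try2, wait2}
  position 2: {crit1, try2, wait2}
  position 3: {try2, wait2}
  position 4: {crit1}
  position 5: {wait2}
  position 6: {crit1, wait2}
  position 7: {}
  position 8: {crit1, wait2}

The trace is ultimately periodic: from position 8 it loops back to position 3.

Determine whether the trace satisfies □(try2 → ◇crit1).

try2 → ◇crit1 holds at every position 0..8, and those are all positions ever visited, so □(try2 → ◇crit1) holds.
Positions where try2 holds: 1, 2, 3.
Check ◇crit1 at each: 1→ok, 2→ok, 3→ok.

Yes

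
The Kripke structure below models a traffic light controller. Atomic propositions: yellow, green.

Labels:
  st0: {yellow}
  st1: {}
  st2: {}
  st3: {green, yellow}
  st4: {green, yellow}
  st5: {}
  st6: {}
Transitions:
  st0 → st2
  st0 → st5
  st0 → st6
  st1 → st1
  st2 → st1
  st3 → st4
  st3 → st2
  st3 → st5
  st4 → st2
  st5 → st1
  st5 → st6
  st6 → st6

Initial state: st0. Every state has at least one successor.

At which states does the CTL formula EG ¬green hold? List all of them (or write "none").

{st0, st1, st2, st5, st6}

States satisfying ¬green: {st0, st1, st2, st5, st6}.
States satisfying EG ¬green: {st0, st1, st2, st5, st6}.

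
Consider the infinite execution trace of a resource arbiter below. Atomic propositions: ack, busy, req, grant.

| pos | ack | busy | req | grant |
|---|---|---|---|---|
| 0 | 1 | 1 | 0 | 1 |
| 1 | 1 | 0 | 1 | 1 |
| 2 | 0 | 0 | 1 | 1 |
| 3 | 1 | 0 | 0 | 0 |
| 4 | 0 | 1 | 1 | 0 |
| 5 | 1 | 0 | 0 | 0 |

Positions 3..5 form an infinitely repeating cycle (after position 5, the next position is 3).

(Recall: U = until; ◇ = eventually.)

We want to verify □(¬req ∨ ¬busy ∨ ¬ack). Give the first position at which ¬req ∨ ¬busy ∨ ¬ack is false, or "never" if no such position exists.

¬req ∨ ¬busy ∨ ¬ack holds at every position 0..5, and those are all the positions the trace ever visits, so the invariant □(¬req ∨ ¬busy ∨ ¬ack) is never violated.

never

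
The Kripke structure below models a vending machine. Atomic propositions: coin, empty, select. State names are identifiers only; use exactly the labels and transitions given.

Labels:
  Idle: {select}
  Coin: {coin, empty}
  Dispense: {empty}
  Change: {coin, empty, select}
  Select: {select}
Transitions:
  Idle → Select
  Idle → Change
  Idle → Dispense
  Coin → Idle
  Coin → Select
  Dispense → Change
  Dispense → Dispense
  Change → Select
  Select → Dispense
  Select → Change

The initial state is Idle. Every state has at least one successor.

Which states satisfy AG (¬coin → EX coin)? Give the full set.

States satisfying ¬coin → EX coin: {Idle, Coin, Dispense, Change, Select}.
States satisfying AG (¬coin → EX coin): {Idle, Coin, Dispense, Change, Select}.

{Idle, Coin, Dispense, Change, Select}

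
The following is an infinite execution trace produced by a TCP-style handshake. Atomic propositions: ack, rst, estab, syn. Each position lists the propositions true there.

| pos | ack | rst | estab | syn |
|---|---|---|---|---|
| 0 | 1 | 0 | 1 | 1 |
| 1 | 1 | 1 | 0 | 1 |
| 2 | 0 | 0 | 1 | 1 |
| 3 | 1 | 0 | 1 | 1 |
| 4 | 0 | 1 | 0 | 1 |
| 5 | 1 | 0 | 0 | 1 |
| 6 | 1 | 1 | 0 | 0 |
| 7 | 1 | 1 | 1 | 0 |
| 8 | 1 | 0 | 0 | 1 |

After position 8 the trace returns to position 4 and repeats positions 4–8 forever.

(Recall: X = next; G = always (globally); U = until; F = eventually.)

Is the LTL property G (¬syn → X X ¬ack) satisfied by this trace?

Does not hold

¬syn → X X ¬ack must hold at every position from 0 onward. It fails at position 6, so G (¬syn → X X ¬ack) is false.
Positions where ¬syn holds: 6, 7.
Check X X ¬ack at each: 6→fails, 7→ok.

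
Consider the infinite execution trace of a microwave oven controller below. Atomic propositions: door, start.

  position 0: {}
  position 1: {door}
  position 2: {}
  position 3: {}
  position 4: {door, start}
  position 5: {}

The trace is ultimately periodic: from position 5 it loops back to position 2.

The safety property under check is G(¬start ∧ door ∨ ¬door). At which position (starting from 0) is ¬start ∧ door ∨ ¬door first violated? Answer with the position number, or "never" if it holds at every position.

Check ¬start ∧ door ∨ ¬door at each position in order: 0 ✓, 1 ✓, 2 ✓, 3 ✓.
At position 4 the labels are {door, start}, so ¬start ∧ door ∨ ¬door is false there. This is the first violation.

4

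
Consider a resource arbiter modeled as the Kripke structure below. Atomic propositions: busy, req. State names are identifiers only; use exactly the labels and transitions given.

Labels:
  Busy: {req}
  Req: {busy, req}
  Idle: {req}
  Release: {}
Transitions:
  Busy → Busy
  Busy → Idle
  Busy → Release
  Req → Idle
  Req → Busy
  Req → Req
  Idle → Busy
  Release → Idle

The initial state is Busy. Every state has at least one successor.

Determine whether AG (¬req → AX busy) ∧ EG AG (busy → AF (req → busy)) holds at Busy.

Violated

States satisfying ¬req → AX busy: {Busy, Req, Idle}.
States satisfying AG (¬req → AX busy): ∅.
States satisfying AG (busy → AF (req → busy)): {Busy, Req, Idle, Release}.
States satisfying EG AG (busy → AF (req → busy)): {Busy, Req, Idle, Release}.
States satisfying AG (¬req → AX busy) ∧ EG AG (busy → AF (req → busy)): ∅.
Busy ∉ Sat(AG (¬req → AX busy) ∧ EG AG (busy → AF (req → busy))).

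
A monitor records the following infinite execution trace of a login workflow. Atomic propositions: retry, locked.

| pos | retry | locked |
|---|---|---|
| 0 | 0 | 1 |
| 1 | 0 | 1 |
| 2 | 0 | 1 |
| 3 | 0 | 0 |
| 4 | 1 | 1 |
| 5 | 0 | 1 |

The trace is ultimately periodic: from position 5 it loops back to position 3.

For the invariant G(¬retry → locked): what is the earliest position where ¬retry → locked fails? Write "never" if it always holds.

3

Check ¬retry → locked at each position in order: 0 ✓, 1 ✓, 2 ✓.
At position 3 the labels are {}, so ¬retry → locked is false there. This is the first violation.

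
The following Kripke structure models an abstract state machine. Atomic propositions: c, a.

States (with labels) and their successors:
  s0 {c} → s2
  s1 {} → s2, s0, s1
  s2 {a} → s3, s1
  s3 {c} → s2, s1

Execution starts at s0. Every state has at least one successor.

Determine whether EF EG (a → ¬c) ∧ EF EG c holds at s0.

Does not hold

States satisfying EG (a → ¬c): {s0, s1, s2, s3}.
States satisfying EF EG (a → ¬c): {s0, s1, s2, s3}.
States satisfying EG c: ∅.
States satisfying EF EG c: ∅.
States satisfying EF EG (a → ¬c) ∧ EF EG c: ∅.
s0 ∉ Sat(EF EG (a → ¬c) ∧ EF EG c).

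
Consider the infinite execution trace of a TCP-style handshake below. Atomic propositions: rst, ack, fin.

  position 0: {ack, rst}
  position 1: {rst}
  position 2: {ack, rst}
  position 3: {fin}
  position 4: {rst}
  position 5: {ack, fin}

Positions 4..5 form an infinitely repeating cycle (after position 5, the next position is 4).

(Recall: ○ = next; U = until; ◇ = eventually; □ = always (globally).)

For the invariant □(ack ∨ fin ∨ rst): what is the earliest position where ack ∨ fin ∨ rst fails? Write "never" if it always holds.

ack ∨ fin ∨ rst holds at every position 0..5, and those are all the positions the trace ever visits, so the invariant □(ack ∨ fin ∨ rst) is never violated.

never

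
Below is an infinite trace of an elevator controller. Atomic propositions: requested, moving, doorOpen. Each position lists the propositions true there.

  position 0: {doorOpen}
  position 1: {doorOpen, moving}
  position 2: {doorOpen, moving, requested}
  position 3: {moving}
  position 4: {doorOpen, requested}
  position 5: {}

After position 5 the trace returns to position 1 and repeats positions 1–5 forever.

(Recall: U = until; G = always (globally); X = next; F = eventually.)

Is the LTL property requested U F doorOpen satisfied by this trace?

Walking from position 0: F doorOpen first holds at position 0, and requested holds at every earlier position along the way, so requested U F doorOpen holds.

Yes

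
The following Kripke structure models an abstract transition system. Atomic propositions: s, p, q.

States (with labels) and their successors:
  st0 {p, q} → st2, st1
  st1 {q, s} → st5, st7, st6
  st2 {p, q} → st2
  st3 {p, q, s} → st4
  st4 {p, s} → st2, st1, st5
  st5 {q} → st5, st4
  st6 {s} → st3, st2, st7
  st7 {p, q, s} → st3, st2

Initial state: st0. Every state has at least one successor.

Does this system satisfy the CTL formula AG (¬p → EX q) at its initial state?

States satisfying ¬p → EX q: {st0, st1, st2, st3, st4, st5, st6, st7}.
States satisfying AG (¬p → EX q): {st0, st1, st2, st3, st4, st5, st6, st7}.
Every state reachable from st0 satisfies ¬p → EX q.
st0 ∈ Sat(AG (¬p → EX q)).

Satisfied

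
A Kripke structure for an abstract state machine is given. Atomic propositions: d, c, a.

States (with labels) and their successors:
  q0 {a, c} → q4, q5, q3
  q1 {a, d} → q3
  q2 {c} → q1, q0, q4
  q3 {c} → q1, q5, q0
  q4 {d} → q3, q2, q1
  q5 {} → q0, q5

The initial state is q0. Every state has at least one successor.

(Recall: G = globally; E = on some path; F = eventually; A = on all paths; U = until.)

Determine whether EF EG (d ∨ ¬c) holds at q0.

States satisfying EG (d ∨ ¬c): {q5}.
States satisfying EF EG (d ∨ ¬c): {q0, q1, q2, q3, q4, q5}.
Some path from q0 reaches a state where EG (d ∨ ¬c) holds.
q0 ∈ Sat(EF EG (d ∨ ¬c)).

Satisfied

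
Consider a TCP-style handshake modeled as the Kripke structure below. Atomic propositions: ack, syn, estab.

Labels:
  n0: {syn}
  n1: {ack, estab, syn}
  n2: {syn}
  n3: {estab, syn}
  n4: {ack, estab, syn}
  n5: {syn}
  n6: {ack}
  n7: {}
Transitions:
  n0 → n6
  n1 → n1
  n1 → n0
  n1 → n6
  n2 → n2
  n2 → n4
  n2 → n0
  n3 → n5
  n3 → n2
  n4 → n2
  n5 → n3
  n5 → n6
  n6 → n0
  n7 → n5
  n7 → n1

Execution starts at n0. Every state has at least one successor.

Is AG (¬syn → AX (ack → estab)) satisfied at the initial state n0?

States satisfying ¬syn → AX (ack → estab): {n0, n1, n2, n3, n4, n5, n6, n7}.
States satisfying AG (¬syn → AX (ack → estab)): {n0, n1, n2, n3, n4, n5, n6, n7}.
Every state reachable from n0 satisfies ¬syn → AX (ack → estab).
n0 ∈ Sat(AG (¬syn → AX (ack → estab))).

Satisfied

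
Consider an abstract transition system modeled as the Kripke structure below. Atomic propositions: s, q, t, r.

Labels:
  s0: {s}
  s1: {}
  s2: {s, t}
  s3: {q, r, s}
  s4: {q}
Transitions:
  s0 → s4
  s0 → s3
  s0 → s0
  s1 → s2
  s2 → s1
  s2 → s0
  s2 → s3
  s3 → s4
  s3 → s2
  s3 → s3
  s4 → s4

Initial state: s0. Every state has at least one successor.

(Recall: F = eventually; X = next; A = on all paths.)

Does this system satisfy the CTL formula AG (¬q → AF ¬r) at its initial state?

States satisfying ¬q → AF ¬r: {s0, s1, s2, s3, s4}.
States satisfying AG (¬q → AF ¬r): {s0, s1, s2, s3, s4}.
Every state reachable from s0 satisfies ¬q → AF ¬r.
s0 ∈ Sat(AG (¬q → AF ¬r)).

Yes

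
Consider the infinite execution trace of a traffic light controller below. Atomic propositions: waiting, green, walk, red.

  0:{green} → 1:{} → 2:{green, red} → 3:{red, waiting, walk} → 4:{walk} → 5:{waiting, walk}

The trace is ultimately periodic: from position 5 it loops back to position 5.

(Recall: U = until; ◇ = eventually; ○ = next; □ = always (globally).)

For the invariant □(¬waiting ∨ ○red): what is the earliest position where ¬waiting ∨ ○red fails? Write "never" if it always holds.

3

Check ¬waiting ∨ ○red at each position in order: 0 ✓, 1 ✓, 2 ✓.
At position 3 the labels are {red, waiting, walk} and the next position 4 has {walk}, so ¬waiting ∨ ○red is false there. This is the first violation.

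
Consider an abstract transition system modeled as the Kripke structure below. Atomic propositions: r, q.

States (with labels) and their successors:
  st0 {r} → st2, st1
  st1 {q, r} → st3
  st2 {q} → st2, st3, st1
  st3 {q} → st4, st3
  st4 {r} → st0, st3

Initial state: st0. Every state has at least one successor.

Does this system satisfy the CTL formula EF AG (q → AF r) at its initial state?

States satisfying AG (q → AF r): ∅.
States satisfying EF AG (q → AF r): ∅.
No suitable path/successor from st0 witnesses the formula.
st0 ∉ Sat(EF AG (q → AF r)).

No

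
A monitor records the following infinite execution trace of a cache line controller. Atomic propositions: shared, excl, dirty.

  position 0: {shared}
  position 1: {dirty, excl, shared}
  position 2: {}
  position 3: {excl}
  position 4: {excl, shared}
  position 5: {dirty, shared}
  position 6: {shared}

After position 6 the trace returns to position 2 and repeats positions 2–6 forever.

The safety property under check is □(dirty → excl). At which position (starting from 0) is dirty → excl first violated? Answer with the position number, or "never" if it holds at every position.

Check dirty → excl at each position in order: 0 ✓, 1 ✓, 2 ✓, 3 ✓, 4 ✓.
At position 5 the labels are {dirty, shared}, so dirty → excl is false there. This is the first violation.

5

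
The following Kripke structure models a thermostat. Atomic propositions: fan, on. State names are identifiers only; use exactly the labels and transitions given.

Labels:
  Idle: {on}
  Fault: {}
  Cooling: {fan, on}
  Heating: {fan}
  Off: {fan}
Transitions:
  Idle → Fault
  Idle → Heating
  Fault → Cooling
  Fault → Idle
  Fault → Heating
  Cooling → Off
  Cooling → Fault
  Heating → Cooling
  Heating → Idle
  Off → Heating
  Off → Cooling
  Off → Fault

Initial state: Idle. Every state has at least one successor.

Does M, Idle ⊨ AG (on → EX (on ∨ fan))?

States satisfying on → EX (on ∨ fan): {Idle, Fault, Cooling, Heating, Off}.
States satisfying AG (on → EX (on ∨ fan)): {Idle, Fault, Cooling, Heating, Off}.
Every state reachable from Idle satisfies on → EX (on ∨ fan).
Idle ∈ Sat(AG (on → EX (on ∨ fan))).

Yes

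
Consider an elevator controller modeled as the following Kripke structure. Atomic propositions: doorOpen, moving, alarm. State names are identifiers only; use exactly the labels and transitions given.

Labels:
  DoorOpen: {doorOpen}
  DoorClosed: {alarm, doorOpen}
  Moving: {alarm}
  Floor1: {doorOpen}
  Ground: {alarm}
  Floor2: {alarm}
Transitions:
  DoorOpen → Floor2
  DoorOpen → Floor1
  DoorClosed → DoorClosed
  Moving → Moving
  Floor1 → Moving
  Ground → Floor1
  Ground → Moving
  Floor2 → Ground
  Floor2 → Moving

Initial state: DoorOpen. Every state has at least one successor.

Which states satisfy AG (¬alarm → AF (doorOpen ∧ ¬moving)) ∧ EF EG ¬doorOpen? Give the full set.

{DoorOpen, Moving, Floor1, Ground, Floor2}

States satisfying ¬alarm → AF (doorOpen ∧ ¬moving): {DoorOpen, DoorClosed, Moving, Floor1, Ground, Floor2}.
States satisfying AG (¬alarm → AF (doorOpen ∧ ¬moving)): {DoorOpen, DoorClosed, Moving, Floor1, Ground, Floor2}.
States satisfying EG ¬doorOpen: {Moving, Ground, Floor2}.
States satisfying EF EG ¬doorOpen: {DoorOpen, Moving, Floor1, Ground, Floor2}.
States satisfying AG (¬alarm → AF (doorOpen ∧ ¬moving)) ∧ EF EG ¬doorOpen: {DoorOpen, Moving, Floor1, Ground, Floor2}.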